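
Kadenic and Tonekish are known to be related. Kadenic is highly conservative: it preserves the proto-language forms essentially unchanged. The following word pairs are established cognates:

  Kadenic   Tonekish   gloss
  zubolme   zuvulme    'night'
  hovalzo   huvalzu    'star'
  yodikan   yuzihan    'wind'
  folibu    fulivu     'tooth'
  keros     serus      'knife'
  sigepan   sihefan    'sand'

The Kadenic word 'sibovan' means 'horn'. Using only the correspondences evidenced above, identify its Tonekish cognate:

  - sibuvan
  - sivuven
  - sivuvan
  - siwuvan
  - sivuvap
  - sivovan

zubolme ~ zuvulme — Kadenic b corresponds to Tonekish v between vowels (before a back vowel).
hovalzo ~ huvalzu — Kadenic o corresponds to Tonekish u after a consonant, before a labial obstruent.
Applying these to Kadenic 'sibovan':
  sibovan → sivovan   (b→v between vowels (before a back vowel))
  sivovan → sivuvan   (o→u after a consonant, before a labial obstruent)
So the Tonekish cognate is 'sivuvan'.

sivuvan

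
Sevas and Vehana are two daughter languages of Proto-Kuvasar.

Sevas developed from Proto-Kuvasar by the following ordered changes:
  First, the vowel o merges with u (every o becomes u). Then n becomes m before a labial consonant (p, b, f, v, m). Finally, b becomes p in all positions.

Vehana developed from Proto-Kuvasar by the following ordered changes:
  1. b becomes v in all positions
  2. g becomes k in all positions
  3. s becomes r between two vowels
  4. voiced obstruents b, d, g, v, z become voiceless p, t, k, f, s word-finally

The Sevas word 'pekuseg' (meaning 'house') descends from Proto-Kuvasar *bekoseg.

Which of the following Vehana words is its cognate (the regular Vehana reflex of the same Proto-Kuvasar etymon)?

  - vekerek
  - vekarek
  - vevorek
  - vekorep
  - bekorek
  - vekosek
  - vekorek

Vehana: start from *bekoseg.
  rule 1 (unconditioned shift): bekoseg → vekoseg
  rule 2 (unconditioned shift): vekoseg → vekosek
  rule 3 (rhotacism): vekosek → vekorek
  rule 4: no change — vekorek
  ⇒ Vehana vekorek
The other candidates each miss or misapply at least one Vehana change.

vekorek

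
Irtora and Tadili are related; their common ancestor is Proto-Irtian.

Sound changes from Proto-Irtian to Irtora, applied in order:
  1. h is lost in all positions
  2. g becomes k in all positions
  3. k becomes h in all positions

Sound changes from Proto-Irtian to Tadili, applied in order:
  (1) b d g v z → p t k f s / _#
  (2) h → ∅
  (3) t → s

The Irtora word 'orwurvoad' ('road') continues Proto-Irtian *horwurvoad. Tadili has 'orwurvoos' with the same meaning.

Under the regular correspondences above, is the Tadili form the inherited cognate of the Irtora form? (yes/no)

no

Derive the expected Tadili reflex of *horwurvoad:
Tadili: *horwurvoad
  horwurvoad → horwurvoat   [final devoicing]
  horwurvoat → orwurvoat   [h-loss]
  orwurvoat → orwurvoas   [unconditioned shift]
  giving Tadili orwurvoas.
The regular Tadili reflex would be 'orwurvoas', but the attested form is 'orwurvoos'. The correspondence is irregular, so they are not cognates (the Tadili form has a different source).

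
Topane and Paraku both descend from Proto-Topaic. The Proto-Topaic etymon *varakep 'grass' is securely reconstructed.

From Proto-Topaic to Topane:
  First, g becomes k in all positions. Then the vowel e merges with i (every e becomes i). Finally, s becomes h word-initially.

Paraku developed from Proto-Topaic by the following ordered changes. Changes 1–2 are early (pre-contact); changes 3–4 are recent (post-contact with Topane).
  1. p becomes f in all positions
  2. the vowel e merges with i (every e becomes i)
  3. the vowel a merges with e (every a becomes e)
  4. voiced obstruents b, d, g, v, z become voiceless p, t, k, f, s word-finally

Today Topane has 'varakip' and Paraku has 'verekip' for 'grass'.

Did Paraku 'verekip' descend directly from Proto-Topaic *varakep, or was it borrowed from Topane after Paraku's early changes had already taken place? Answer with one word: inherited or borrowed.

borrowed

If inherited, *varakep would pass through all of Paraku's changes:
Paraku: *varakep
  varakep → varakef   [unconditioned shift]
  varakef → varakif   [vowel merger]
  varakif → verekif   [vowel merger]
  verekif (rule 4 does not apply)
  giving Paraku verekif.
If borrowed from Topane 'varakip' after the early changes, it would undergo only the recent ones:
  rule 3 (vowel merger): varakip → verekip
  rule 4 (final devoicing): no change (verekip)
  ⇒ as a loan: verekip
Paraku 'verekip' matches the loan outcome 'verekip', not the inherited 'verekif' — it skipped the early Paraku changes, so it was borrowed from Topane.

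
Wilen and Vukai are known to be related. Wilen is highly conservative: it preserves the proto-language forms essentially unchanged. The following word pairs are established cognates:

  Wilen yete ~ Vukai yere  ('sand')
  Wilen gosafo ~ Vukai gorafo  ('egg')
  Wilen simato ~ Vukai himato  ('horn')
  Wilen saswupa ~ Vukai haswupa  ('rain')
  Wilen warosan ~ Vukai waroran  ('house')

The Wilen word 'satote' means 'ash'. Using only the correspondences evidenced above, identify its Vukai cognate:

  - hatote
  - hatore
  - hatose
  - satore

saswupa ~ haswupa — Wilen s corresponds to Vukai h word-initially before a back vowel.
yete ~ yere — Wilen t corresponds to Vukai r between vowels (before a front vowel).
Applying these to Wilen 'satote':
  satote → hatote   (s→h word-initially before a back vowel)
  hatote → hatore   (t→r between vowels (before a front vowel))
So the Vukai cognate is 'hatore'.

hatore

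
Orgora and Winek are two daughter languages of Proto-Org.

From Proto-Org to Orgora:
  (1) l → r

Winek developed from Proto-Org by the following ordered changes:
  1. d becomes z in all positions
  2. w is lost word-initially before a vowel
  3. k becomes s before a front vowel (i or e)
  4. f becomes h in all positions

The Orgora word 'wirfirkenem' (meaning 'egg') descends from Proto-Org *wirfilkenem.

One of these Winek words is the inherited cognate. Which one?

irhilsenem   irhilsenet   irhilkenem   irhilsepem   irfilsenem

Winek: start from *wirfilkenem.
  rule 1: no change — wirfilkenem
  rule 2 (glide loss): wirfilkenem → irfilkenem
  rule 3 (palatalisation): irfilkenem → irfilsenem
  rule 4 (unconditioned shift): irfilsenem → irhilsenem
  ⇒ Winek irhilsenem
The other candidates each miss or misapply at least one Winek change.

irhilsenem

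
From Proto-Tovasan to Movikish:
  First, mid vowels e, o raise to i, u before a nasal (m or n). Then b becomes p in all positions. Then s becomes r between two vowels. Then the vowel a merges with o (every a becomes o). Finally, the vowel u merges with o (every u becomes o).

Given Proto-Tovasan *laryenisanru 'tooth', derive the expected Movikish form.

loryinironro

Movikish: *laryenisanru
  laryenisanru → laryinisanru   [pre-nasal raising]
  laryinisanru (rule 2 does not apply)
  laryinisanru → laryiniranru   [rhotacism]
  laryiniranru → loryinironru   [vowel merger]
  loryinironru → loryinironro   [vowel merger]
  giving Movikish loryinironro.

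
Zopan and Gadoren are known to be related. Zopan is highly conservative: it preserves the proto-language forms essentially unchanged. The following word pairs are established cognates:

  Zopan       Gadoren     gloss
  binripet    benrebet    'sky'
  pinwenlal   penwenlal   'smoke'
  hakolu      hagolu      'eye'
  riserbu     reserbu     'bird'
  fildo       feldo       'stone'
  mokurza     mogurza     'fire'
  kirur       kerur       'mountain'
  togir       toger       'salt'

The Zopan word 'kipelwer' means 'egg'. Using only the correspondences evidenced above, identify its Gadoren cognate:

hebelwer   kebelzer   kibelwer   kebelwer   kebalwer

kebelwer

binripet ~ benrebet — Zopan i corresponds to Gadoren e after a consonant, before a labial obstruent.
binripet ~ benrebet — Zopan p corresponds to Gadoren b between vowels (before a front vowel).
Applying these to Zopan 'kipelwer':
  kipelwer → kepelwer   (i→e after a consonant, before a labial obstruent)
  kepelwer → kebelwer   (p→b between vowels (before a front vowel))
So the Gadoren cognate is 'kebelwer'.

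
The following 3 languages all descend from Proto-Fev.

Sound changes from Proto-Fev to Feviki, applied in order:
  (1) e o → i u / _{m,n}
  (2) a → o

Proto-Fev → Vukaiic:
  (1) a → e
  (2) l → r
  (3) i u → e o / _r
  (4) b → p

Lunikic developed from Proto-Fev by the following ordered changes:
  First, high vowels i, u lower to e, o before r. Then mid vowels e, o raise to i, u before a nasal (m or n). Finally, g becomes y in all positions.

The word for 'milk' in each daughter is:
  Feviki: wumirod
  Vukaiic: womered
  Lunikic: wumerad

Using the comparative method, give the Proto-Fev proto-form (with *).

*womirad

Position 4: Feviki has i, Vukaiic has e, Lunikic has e. Taking the neighbouring segments as reconstructed: Feviki i can only go back to *i; Vukaiic e could go back to *a or *e or *i; Lunikic e could go back to *e or *i — the one source consistent with every daughter is *i.
Position 2: Feviki has u, Vukaiic has o, Lunikic has u. Taking the neighbouring segments as reconstructed: Feviki u could go back to *o or *u; Vukaiic o can only go back to *o; Lunikic u could go back to *o or *u — the one source consistent with every daughter is *o.
Verify the candidate proto-form against each daughter:
Feviki: *womirad
  womirad → wumirad   [pre-nasal raising]
  wumirad → wumirod   [vowel merger]
  giving Feviki wumirod.
Vukaiic: start from *womirad.
  rule 1 (vowel merger): womirad → womired
  rule 2: no change — womired
  rule 3 (pre-rhotic lowering): womired → womered
  rule 4: no change — womered
  ⇒ Vukaiic womered
Lunikic: *womirad
  womirad → womerad   [pre-rhotic lowering]
  womerad → wumerad   [pre-nasal raising]
  wumerad (rule 3 does not apply)
  giving Lunikic wumerad.
No other proto-form is consistent with every reflex, so the reconstruction is *womirad.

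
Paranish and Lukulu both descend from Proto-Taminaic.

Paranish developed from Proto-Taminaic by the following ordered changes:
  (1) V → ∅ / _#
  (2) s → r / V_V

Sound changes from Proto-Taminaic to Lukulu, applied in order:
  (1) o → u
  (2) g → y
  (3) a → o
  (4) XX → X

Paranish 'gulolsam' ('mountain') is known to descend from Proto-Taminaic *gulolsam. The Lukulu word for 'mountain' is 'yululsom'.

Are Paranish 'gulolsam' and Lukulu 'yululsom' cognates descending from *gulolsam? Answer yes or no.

Derive the expected Lukulu reflex of *gulolsam:
Lukulu: *gulolsam > gululsam > yululsam > yululsom  (by vowel merger, unconditioned shift, vowel merger)
Lukulu 'yululsom' matches the regular reflex exactly, so the pair is cognate.

yes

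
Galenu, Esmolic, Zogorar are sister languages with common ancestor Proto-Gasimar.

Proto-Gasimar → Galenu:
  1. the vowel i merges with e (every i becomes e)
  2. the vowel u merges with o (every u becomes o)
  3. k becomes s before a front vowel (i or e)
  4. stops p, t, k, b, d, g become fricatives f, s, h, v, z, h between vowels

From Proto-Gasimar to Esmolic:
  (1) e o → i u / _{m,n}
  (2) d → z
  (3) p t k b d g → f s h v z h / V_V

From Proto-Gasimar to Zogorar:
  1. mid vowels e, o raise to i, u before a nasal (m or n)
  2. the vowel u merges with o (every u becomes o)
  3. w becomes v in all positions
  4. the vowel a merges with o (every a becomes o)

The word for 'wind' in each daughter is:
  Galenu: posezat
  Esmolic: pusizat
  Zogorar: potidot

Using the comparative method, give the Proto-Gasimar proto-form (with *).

Position 4: Galenu has e, Esmolic has i, Zogorar has i. Taking the neighbouring segments as reconstructed: Galenu e could go back to *e or *i; Esmolic i can only go back to *i; Zogorar i can only go back to *i — the one source consistent with every daughter is *i.
Position 5: Galenu has z, Esmolic has z, Zogorar has d. Zogorar preserves d here (none of its changes turn any other segment into d), so the proto-segment is *d.
Position 6: Galenu has a, Esmolic has a, Zogorar has o. Galenu preserves a here (none of its changes turn any other segment into a), so the proto-segment is *a.
Continuing position by position gives *putidat; check it forward:
Galenu: start from *putidat.
  rule 1 (vowel merger): putidat → putedat
  rule 2 (vowel merger): putedat → potedat
  rule 3: no change — potedat
  rule 4 (intervocalic lenition): potedat → posezat
  ⇒ Galenu posezat
Esmolic: start from *putidat.
  rule 1: no change — putidat
  rule 2 (unconditioned shift): putidat → putizat
  rule 3 (intervocalic lenition): putizat → pusizat
  ⇒ Esmolic pusizat
Zogorar: *putidat > potidat > potidot  (by vowel merger, vowel merger)
*putidat is the unique common source.

*putidat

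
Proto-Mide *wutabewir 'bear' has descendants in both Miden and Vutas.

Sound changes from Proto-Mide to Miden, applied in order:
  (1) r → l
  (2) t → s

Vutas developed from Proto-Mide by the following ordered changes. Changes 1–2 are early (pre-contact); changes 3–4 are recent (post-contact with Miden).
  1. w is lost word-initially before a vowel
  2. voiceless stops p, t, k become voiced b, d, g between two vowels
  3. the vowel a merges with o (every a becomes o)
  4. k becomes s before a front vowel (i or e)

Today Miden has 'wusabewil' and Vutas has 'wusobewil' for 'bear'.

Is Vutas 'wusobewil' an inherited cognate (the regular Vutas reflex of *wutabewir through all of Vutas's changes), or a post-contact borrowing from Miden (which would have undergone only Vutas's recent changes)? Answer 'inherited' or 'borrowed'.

If inherited, *wutabewir would pass through all of Vutas's changes:
Vutas: *wutabewir
  wutabewir → utabewir   [glide loss]
  utabewir → udabewir   [intervocalic voicing]
  udabewir → udobewir   [vowel merger]
  udobewir (rule 4 does not apply)
  giving Vutas udobewir.
If borrowed from Miden 'wusabewil' after the early changes, it would undergo only the recent ones:
  rule 3 (vowel merger): wusabewil → wusobewil
  rule 4 (palatalisation): no change (wusobewil)
  ⇒ as a loan: wusobewil
Vutas 'wusobewil' matches the loan outcome 'wusobewil', not the inherited 'udobewir' — it skipped the early Vutas changes, so it was borrowed from Miden.

borrowed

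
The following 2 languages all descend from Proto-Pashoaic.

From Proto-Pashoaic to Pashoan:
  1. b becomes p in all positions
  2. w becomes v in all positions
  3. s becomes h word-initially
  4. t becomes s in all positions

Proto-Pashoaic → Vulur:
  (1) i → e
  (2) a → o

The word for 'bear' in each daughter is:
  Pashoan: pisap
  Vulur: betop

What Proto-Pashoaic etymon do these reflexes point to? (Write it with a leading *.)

Position 1: Pashoan has p, Vulur has b. Vulur preserves b here (none of its changes turn any other segment into b), so the proto-segment is *b.
Position 2: Pashoan has i, Vulur has e. Pashoan preserves i here (none of its changes turn any other segment into i), so the proto-segment is *i.
Verify the candidate proto-form against each daughter:
Pashoan: *bitap
  bitap → pitap   [unconditioned shift]
  pitap (rule 2 does not apply)
  pitap (rule 3 does not apply)
  pitap → pisap   [unconditioned shift]
  giving Pashoan pisap.
Vulur: start from *bitap.
  rule 1 (vowel merger): bitap → betap
  rule 2 (vowel merger): betap → betop
  ⇒ Vulur betop
Only *bitap yields all of Pashoan pisap, Vulur betop.

*bitap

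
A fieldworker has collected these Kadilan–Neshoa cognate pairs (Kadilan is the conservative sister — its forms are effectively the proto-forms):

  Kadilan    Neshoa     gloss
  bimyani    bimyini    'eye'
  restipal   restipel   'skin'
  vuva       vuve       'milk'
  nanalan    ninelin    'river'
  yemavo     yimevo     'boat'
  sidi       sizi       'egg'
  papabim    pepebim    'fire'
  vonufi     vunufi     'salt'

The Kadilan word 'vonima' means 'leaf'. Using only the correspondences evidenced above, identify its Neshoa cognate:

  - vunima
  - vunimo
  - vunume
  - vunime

vonufi ~ vunufi — Kadilan o corresponds to Neshoa u after a consonant, before a nasal.
vuva ~ vuve — Kadilan a corresponds to Neshoa e word-finally.
Applying these to Kadilan 'vonima':
  vonima → vunima   (o→u after a consonant, before a nasal)
  vunima → vunime   (a→e word-finally)
So the Neshoa cognate is 'vunime'.

vunime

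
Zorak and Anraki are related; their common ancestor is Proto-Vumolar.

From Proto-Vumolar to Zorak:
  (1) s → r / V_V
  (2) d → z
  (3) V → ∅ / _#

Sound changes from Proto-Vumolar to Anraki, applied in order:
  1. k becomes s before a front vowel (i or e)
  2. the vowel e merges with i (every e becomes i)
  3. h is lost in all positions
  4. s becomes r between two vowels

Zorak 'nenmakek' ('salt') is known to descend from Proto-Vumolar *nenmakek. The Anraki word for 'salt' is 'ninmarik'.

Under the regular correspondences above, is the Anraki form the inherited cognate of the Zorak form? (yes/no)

yes

Derive the expected Anraki reflex of *nenmakek:
Anraki: *nenmakek > nenmasek > ninmasik > ninmarik  (by palatalisation, vowel merger, rhotacism)
Anraki 'ninmarik' matches the regular reflex exactly, so the pair is cognate.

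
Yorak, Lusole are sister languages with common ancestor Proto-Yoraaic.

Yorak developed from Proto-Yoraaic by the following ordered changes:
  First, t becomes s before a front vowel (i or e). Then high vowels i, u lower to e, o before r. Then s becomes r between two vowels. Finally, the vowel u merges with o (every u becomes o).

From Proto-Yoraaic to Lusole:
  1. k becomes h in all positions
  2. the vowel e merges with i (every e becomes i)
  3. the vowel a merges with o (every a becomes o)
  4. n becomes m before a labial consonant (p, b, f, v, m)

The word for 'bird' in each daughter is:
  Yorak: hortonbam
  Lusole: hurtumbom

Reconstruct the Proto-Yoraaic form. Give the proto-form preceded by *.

*hurtunbam

Position 6: Yorak has n, Lusole has m. Yorak preserves n here (none of its changes turn any other segment into n), so the proto-segment is *n.
Position 5: Yorak has o, Lusole has u. Lusole preserves u here (none of its changes turn any other segment into u), so the proto-segment is *u.
Position 2: Yorak has o, Lusole has u. Lusole preserves u here (none of its changes turn any other segment into u), so the proto-segment is *u.
This points to *hurtunbam. Verify forward in each daughter:
Yorak: *hurtunbam
  hurtunbam (rule 1 does not apply)
  hurtunbam → hortunbam   [pre-rhotic lowering]
  hortunbam (rule 3 does not apply)
  hortunbam → hortonbam   [vowel merger]
  giving Yorak hortonbam.
Lusole: *hurtunbam > hurtunbom > hurtumbom  (by vowel merger, nasal place assimilation)
*hurtunbam is the unique common source.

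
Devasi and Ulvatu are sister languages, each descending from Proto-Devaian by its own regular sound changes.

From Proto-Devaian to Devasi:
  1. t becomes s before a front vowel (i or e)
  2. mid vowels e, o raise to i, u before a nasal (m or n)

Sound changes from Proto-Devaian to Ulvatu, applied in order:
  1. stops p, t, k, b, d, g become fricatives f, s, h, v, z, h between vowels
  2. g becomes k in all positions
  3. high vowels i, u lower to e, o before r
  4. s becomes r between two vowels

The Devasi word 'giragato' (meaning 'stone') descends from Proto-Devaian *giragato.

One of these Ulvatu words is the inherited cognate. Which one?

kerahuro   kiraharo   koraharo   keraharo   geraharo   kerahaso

keraharo

Ulvatu: *giragato > girahaso > kirahaso > kerahaso > keraharo  (by intervocalic lenition, unconditioned shift, pre-rhotic lowering, rhotacism)
Among the options, 'keraharo' alone shows every Ulvatu change applied in order.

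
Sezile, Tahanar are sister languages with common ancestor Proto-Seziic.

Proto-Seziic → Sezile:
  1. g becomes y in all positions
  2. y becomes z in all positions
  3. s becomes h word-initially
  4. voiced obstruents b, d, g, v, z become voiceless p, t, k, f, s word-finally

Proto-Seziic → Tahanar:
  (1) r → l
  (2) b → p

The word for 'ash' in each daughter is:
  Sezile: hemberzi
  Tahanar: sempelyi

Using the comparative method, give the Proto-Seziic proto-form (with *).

*semberyi

Position 1: Sezile has h, Tahanar has s. Tahanar preserves s here (none of its changes turn any other segment into s), so the proto-segment is *s.
Position 4: Sezile has b, Tahanar has p. Sezile preserves b here (none of its changes turn any other segment into b), so the proto-segment is *b.
Position 6: Sezile has r, Tahanar has l. Sezile preserves r here (none of its changes turn any other segment into r), so the proto-segment is *r.
Verify the candidate proto-form against each daughter:
Sezile: *semberyi > semberzi > hemberzi  (by unconditioned shift, debuccalisation)
Tahanar: *semberyi
  semberyi → sembelyi   [unconditioned shift]
  sembelyi → sempelyi   [unconditioned shift]
  giving Tahanar sempelyi.
No other proto-form is consistent with every reflex, so the reconstruction is *semberyi.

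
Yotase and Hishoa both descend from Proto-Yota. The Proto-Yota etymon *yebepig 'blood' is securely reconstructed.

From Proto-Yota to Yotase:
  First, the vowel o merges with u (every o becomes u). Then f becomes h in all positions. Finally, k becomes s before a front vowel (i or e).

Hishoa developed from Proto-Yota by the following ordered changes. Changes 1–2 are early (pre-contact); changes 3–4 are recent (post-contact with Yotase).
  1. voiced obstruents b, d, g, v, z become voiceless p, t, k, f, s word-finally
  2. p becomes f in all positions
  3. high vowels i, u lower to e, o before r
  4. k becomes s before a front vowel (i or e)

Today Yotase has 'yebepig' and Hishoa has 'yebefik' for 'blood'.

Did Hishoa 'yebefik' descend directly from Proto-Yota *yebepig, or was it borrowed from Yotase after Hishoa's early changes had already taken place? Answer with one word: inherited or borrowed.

If inherited, *yebepig would pass through all of Hishoa's changes:
Hishoa: *yebepig > yebepik > yebefik  (by final devoicing, unconditioned shift)
If borrowed from Yotase 'yebepig' after the early changes, it would undergo only the recent ones:
  rule 3 (pre-rhotic lowering): no change (yebepig)
  rule 4 (palatalisation): no change (yebepig)
  ⇒ as a loan: yebepig
Hishoa 'yebefik' matches the inherited outcome exactly, so it is an inherited cognate, not a loan.

inherited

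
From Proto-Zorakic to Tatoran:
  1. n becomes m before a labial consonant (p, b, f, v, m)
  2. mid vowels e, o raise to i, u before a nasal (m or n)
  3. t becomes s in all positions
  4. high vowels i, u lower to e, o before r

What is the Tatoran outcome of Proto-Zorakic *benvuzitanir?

bimvuzisaner

Tatoran: *benvuzitanir
  benvuzitanir → bemvuzitanir   [nasal place assimilation]
  bemvuzitanir → bimvuzitanir   [pre-nasal raising]
  bimvuzitanir → bimvuzisanir   [unconditioned shift]
  bimvuzisanir → bimvuzisaner   [pre-rhotic lowering]
  giving Tatoran bimvuzisaner.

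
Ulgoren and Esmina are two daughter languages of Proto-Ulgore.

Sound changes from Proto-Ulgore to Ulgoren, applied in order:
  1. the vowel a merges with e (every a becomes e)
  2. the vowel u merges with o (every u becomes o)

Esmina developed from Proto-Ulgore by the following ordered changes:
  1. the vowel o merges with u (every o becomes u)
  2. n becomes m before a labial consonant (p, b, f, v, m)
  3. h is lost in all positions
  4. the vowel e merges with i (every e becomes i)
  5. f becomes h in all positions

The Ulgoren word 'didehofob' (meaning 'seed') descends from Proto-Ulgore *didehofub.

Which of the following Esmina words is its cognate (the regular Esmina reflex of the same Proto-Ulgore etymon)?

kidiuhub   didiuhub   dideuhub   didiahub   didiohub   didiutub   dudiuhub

Esmina: *didehofub > didehufub > dideufub > didiufub > didiuhub  (by vowel merger, h-loss, vowel merger, unconditioned shift)

didiuhub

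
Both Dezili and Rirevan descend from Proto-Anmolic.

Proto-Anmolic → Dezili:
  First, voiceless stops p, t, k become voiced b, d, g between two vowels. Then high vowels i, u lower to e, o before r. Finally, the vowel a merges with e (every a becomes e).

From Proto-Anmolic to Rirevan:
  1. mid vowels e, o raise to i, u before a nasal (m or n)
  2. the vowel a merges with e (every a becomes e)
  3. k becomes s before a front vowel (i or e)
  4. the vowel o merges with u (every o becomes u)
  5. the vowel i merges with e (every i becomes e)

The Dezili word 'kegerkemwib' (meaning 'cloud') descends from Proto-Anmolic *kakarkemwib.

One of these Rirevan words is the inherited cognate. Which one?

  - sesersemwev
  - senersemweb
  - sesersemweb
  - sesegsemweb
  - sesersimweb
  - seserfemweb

sesersemweb

Rirevan: *kakarkemwib
  kakarkemwib → kakarkimwib   [pre-nasal raising]
  kakarkimwib → kekerkimwib   [vowel merger]
  kekerkimwib → sesersimwib   [palatalisation]
  sesersimwib (rule 4 does not apply)
  sesersimwib → sesersemweb   [vowel merger]
  giving Rirevan sesersemweb.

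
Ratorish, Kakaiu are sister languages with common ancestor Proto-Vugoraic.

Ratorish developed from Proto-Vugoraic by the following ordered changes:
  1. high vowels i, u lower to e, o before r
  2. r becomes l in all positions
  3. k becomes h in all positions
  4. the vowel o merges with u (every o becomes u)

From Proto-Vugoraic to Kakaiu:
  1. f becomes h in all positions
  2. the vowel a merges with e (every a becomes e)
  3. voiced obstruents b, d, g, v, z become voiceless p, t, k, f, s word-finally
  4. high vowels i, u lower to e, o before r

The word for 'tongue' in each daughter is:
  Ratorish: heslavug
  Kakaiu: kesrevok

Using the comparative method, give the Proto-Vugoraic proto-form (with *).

*kesravog

Position 4: Ratorish has l, Kakaiu has r. Kakaiu preserves r here (none of its changes turn any other segment into r), so the proto-segment is *r.
Position 7: Ratorish has u, Kakaiu has o. Taking the neighbouring segments as reconstructed: Ratorish u could go back to *o or *u; Kakaiu o can only go back to *o — the one source consistent with every daughter is *o.
This points to *kesravog. Verify forward in each daughter:
Ratorish: start from *kesravog.
  rule 1: no change — kesravog
  rule 2 (unconditioned shift): kesravog → keslavog
  rule 3 (unconditioned shift): keslavog → heslavog
  rule 4 (vowel merger): heslavog → heslavug
  ⇒ Ratorish heslavug
Kakaiu: *kesravog > kesrevog > kesrevok  (by vowel merger, final devoicing)
*kesravog is the unique common source.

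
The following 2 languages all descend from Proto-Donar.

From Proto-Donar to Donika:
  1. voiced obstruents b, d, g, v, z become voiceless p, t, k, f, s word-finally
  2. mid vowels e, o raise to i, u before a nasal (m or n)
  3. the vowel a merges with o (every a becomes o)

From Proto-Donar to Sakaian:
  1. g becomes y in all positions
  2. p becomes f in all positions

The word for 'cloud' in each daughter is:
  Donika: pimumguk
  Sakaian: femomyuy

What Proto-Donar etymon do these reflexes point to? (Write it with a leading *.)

*pemomgug

Position 2: Donika has i, Sakaian has e. Sakaian preserves e here (none of its changes turn any other segment into e), so the proto-segment is *e.
Position 1: Donika has p, Sakaian has f. Taking the neighbouring segments as reconstructed: Donika p can only go back to *p; Sakaian f could go back to *p or *f — the one source consistent with every daughter is *p.
Position 4: Donika has u, Sakaian has o. Sakaian preserves o here (none of its changes turn any other segment into o), so the proto-segment is *o.
This points to *pemomgug. Verify forward in each daughter:
Donika: start from *pemomgug.
  rule 1 (final devoicing): pemomgug → pemomguk
  rule 2 (pre-nasal raising): pemomguk → pimumguk
  rule 3: no change — pimumguk
  ⇒ Donika pimumguk
Sakaian: start from *pemomgug.
  rule 1 (unconditioned shift): pemomgug → pemomyuy
  rule 2 (unconditioned shift): pemomyuy → femomyuy
  ⇒ Sakaian femomyuy
Only *pemomgug yields all of Donika pimumguk, Sakaian femomyuy.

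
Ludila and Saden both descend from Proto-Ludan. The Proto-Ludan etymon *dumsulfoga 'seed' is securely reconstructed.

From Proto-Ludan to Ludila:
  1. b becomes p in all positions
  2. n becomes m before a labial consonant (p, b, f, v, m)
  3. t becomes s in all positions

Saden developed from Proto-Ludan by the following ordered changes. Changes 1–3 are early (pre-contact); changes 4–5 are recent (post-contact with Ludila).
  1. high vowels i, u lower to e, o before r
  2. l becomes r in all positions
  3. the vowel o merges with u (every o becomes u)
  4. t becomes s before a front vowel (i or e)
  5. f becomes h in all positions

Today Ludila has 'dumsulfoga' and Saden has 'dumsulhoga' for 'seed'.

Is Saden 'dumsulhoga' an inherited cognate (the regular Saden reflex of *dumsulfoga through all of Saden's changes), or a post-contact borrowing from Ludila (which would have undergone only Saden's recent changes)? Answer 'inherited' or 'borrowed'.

If inherited, *dumsulfoga would pass through all of Saden's changes:
Saden: start from *dumsulfoga.
  rule 1: no change — dumsulfoga
  rule 2 (unconditioned shift): dumsulfoga → dumsurfoga
  rule 3 (vowel merger): dumsurfoga → dumsurfuga
  rule 4: no change — dumsurfuga
  rule 5 (unconditioned shift): dumsurfuga → dumsurhuga
  ⇒ Saden dumsurhuga
If borrowed from Ludila 'dumsulfoga' after the early changes, it would undergo only the recent ones:
  rule 4 (palatalisation): no change (dumsulfoga)
  rule 5 (unconditioned shift): dumsulfoga → dumsulhoga
  ⇒ as a loan: dumsulhoga
Saden 'dumsulhoga' matches the loan outcome 'dumsulhoga', not the inherited 'dumsurhuga' — it skipped the early Saden changes, so it was borrowed from Ludila.

borrowed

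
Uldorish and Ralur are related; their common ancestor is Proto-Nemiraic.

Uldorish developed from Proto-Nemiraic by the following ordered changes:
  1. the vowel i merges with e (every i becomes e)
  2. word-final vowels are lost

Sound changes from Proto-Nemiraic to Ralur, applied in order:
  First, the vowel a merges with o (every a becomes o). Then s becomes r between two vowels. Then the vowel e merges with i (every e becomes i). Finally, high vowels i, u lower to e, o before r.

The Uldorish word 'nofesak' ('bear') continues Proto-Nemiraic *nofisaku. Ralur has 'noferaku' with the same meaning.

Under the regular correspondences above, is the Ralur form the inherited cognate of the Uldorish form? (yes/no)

no

Derive the expected Ralur reflex of *nofisaku:
Ralur: start from *nofisaku.
  rule 1 (vowel merger): nofisaku → nofisoku
  rule 2 (rhotacism): nofisoku → nofiroku
  rule 3: no change — nofiroku
  rule 4 (pre-rhotic lowering): nofiroku → noferoku
  ⇒ Ralur noferoku
The regular Ralur reflex would be 'noferoku', but the attested form is 'noferaku'. The correspondence is irregular, so they are not cognates (the Ralur form has a different source).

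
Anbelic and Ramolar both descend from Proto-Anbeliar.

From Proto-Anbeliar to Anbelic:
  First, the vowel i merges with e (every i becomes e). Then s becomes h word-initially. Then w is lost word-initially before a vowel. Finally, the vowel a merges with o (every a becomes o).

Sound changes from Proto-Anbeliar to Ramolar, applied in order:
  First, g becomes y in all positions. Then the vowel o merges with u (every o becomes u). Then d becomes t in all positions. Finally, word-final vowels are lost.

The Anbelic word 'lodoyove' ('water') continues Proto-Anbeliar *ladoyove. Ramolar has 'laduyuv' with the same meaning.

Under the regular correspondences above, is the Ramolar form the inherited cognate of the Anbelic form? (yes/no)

Derive the expected Ramolar reflex of *ladoyove:
Ramolar: start from *ladoyove.
  rule 1: no change — ladoyove
  rule 2 (vowel merger): ladoyove → laduyuve
  rule 3 (unconditioned shift): laduyuve → latuyuve
  rule 4 (apocope): latuyuve → latuyuv
  ⇒ Ramolar latuyuv
The regular Ramolar reflex would be 'latuyuv', but the attested form is 'laduyuv'. The correspondence is irregular, so they are not cognates (the Ramolar form has a different source).

no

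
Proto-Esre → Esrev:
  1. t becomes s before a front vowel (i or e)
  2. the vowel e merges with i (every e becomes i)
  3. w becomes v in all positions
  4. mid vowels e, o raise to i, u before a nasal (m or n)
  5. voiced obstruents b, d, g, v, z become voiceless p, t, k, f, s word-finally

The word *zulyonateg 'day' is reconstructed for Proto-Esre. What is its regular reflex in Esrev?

Esrev: *zulyonateg > zulyonaseg > zulyonasig > zulyunasig > zulyunasik  (by palatalisation, vowel merger, pre-nasal raising, final devoicing)

zulyunasik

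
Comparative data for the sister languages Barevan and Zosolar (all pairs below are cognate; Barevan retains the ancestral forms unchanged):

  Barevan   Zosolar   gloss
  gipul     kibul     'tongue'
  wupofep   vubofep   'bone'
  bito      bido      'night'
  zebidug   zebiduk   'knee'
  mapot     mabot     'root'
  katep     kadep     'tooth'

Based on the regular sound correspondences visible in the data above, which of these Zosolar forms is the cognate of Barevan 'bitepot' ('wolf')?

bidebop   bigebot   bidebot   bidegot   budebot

katep ~ kadep — Barevan t corresponds to Zosolar d between vowels (before a front vowel).
wupofep ~ vubofep, mapot ~ mabot — Barevan p corresponds to Zosolar b between vowels (before a back vowel).
Applying these to Barevan 'bitepot':
  bitepot → bidepot   (t→d between vowels (before a front vowel))
  bidepot → bidebot   (p→b between vowels (before a back vowel))
So the Zosolar cognate is 'bidebot'.

bidebot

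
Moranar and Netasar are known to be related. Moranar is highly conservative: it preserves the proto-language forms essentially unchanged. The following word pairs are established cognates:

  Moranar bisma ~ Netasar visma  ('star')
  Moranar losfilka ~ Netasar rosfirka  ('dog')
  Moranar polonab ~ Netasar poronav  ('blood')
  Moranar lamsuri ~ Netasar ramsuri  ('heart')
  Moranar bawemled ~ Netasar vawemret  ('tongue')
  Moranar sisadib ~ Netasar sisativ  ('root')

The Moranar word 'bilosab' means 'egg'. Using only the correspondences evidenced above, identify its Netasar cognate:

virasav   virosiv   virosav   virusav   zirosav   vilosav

virosav

bisma ~ visma — Moranar b corresponds to Netasar v word-initially before a front vowel.
polonab ~ poronav — Moranar l corresponds to Netasar r between vowels (before a back vowel).
polonab ~ poronav, sisadib ~ sisativ — Moranar b corresponds to Netasar v word-finally.
Applying these to Moranar 'bilosab':
  bilosab → vilosab   (b→v word-initially before a front vowel)
  vilosab → virosab   (l→r between vowels (before a back vowel))
  virosab → virosav   (b→v word-finally)
So the Netasar cognate is 'virosav'.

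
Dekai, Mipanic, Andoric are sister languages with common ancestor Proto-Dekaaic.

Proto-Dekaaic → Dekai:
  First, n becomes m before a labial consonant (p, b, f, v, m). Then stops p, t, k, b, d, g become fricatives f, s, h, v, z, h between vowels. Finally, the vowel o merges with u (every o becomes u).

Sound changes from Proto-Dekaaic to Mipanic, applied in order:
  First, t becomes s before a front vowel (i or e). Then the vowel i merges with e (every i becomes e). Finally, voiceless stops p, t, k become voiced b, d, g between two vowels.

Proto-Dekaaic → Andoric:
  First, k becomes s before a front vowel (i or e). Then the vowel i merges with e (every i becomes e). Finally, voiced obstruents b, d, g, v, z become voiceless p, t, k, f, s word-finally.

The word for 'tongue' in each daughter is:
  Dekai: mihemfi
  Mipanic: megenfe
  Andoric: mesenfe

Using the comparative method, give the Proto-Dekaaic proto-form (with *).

*mikenfi

Position 2: Dekai has i, Mipanic has e, Andoric has e. Dekai preserves i here (none of its changes turn any other segment into i), so the proto-segment is *i.
Position 7: Dekai has i, Mipanic has e, Andoric has e. Dekai preserves i here (none of its changes turn any other segment into i), so the proto-segment is *i.
Position 5: Dekai has m, Mipanic has n, Andoric has n. Mipanic preserves n here (none of its changes turn any other segment into n), so the proto-segment is *n.
This points to *mikenfi. Verify forward in each daughter:
Dekai: *mikenfi > mikemfi > mihemfi  (by nasal place assimilation, intervocalic lenition)
Mipanic: *mikenfi > mekenfe > megenfe  (by vowel merger, intervocalic voicing)
Andoric: *mikenfi > misenfi > mesenfe  (by palatalisation, vowel merger)
No other proto-form is consistent with every reflex, so the reconstruction is *mikenfi.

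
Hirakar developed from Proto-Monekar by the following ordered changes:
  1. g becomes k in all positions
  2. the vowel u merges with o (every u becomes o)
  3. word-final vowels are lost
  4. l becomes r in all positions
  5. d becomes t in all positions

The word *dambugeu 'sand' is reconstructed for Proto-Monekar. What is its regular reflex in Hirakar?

Hirakar: *dambugeu > dambukeu > dambokeo > damboke > tamboke  (by unconditioned shift, vowel merger, apocope, unconditioned shift)

tamboke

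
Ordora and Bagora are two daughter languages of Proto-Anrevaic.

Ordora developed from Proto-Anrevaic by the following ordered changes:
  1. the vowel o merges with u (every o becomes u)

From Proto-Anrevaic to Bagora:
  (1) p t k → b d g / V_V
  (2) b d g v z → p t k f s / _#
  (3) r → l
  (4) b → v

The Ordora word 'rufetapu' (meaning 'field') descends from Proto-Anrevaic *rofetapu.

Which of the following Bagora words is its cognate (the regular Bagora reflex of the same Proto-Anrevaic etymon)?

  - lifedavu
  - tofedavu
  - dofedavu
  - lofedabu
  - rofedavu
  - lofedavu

Bagora: *rofetapu > rofedabu > lofedabu > lofedavu  (by intervocalic voicing, unconditioned shift, unconditioned shift)
Among the options, 'lofedavu' alone shows every Bagora change applied in order.

lofedavu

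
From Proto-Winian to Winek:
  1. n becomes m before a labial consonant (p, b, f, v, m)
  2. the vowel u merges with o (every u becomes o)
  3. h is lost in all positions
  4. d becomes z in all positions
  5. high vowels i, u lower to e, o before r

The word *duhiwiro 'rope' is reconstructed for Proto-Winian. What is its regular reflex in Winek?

zoiwero

Winek: *duhiwiro > dohiwiro > doiwiro > zoiwiro > zoiwero  (by vowel merger, h-loss, unconditioned shift, pre-rhotic lowering)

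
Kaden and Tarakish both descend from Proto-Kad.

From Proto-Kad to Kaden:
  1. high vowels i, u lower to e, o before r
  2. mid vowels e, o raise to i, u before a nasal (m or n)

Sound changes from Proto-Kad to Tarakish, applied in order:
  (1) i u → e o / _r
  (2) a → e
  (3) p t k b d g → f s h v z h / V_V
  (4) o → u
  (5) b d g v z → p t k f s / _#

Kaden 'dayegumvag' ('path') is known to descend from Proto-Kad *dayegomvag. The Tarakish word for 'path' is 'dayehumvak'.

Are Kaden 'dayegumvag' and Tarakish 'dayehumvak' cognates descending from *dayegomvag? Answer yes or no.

Derive the expected Tarakish reflex of *dayegomvag:
Tarakish: start from *dayegomvag.
  rule 1: no change — dayegomvag
  rule 2 (vowel merger): dayegomvag → deyegomveg
  rule 3 (intervocalic lenition): deyegomveg → deyehomveg
  rule 4 (vowel merger): deyehomveg → deyehumveg
  rule 5 (final devoicing): deyehumveg → deyehumvek
  ⇒ Tarakish deyehumvek
The regular Tarakish reflex would be 'deyehumvek', but the attested form is 'dayehumvak'. The correspondence is irregular, so they are not cognates (the Tarakish form has a different source).

no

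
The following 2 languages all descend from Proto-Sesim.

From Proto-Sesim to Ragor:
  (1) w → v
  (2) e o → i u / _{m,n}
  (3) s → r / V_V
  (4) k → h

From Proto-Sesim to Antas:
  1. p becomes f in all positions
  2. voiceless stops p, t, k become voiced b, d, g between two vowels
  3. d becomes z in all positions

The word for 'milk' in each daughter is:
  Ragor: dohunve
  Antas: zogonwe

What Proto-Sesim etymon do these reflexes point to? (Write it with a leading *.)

Position 1: Ragor has d, Antas has z. Ragor preserves d here (none of its changes turn any other segment into d), so the proto-segment is *d.
Position 6: Ragor has v, Antas has w. Antas preserves w here (none of its changes turn any other segment into w), so the proto-segment is *w.
Position 3: Ragor has h, Antas has g. Taking the neighbouring segments as reconstructed: Ragor h could go back to *k or *h; Antas g could go back to *k or *g — the one source consistent with every daughter is *k.
This points to *dokonwe. Verify forward in each daughter:
Ragor: start from *dokonwe.
  rule 1 (unconditioned shift): dokonwe → dokonve
  rule 2 (pre-nasal raising): dokonve → dokunve
  rule 3: no change — dokunve
  rule 4 (unconditioned shift): dokunve → dohunve
  ⇒ Ragor dohunve
Antas: *dokonwe > dogonwe > zogonwe  (by intervocalic voicing, unconditioned shift)
No other proto-form is consistent with every reflex, so the reconstruction is *dokonwe.

*dokonwe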